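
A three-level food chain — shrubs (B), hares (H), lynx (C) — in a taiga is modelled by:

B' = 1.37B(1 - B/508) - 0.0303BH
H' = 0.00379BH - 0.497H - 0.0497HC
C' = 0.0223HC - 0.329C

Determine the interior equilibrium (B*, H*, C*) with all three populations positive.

From dC/dt = 0: 0.0223H* = 0.329, so H* = 14.8.
From dB/dt = 0: 1.37(1 - B*/508) = 0.0303·14.8, giving B* = 508·(1 - 0.326) = 342.
From dH/dt = 0: 0.00379·342 - 0.497 = 0.0497C*, so C* = 0.8/0.0497 = 16.1.

B* ≈ 342, H* ≈ 14.8, C* ≈ 16.1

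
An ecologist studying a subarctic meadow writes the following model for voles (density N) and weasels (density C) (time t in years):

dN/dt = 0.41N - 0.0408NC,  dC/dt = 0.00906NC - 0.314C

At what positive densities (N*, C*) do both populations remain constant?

N* ≈ 34.7, C* ≈ 10

Set dC/dt = 0 with C > 0: 0.00906N - 0.314 = 0, so N* = 0.314/0.00906 = 34.7.
Set dN/dt = 0 with N > 0: 0.41 - 0.0408C = 0, so C* = 0.41/0.0408 = 10.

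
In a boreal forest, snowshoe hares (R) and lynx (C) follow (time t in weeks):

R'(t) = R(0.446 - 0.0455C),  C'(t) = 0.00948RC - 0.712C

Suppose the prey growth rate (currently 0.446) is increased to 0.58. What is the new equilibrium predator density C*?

C* ≈ 12.7

At the interior fixed point, setting dR/dt = 0 with R > 0 fixes C* = (prey growth rate)/(RC coefficient) — independent of the other coefficients.
With the change, C* = 0.58/0.0455 = 12.7; it rises from 9.8.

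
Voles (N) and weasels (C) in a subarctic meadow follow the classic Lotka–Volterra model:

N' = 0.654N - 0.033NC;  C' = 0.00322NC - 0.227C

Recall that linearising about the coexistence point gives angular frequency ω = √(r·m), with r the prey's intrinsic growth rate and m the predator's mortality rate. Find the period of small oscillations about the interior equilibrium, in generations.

Here r = 0.654 and m = 0.227, so r·m = 0.148.
ω = √0.148 = 0.385 per generation, hence T = 2π/ω ≈ 16.3 generations.

T ≈ 16.3 generations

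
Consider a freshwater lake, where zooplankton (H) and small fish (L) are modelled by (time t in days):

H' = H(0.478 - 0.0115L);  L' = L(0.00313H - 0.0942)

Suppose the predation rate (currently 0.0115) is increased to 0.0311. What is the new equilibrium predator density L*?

At the interior fixed point, setting dH/dt = 0 with H > 0 fixes L* = (prey growth rate)/(HL coefficient) — independent of the other coefficients.
With the change, L* = 0.478/0.0311 = 15.4; it falls from 41.6.

L* ≈ 15.4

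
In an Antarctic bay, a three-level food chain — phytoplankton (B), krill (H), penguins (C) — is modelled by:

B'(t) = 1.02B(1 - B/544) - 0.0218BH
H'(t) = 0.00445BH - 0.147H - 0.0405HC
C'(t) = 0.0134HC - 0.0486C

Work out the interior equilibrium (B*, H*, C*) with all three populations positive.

From dC/dt = 0: 0.0134H* = 0.0486, so H* = 3.63.
From dB/dt = 0: 1.02(1 - B*/544) = 0.0218·3.63, giving B* = 544·(1 - 0.0775) = 502.
From dH/dt = 0: 0.00445·502 - 0.147 = 0.0405C*, so C* = 2.09/0.0405 = 51.5.

B* ≈ 502, H* ≈ 3.63, C* ≈ 51.5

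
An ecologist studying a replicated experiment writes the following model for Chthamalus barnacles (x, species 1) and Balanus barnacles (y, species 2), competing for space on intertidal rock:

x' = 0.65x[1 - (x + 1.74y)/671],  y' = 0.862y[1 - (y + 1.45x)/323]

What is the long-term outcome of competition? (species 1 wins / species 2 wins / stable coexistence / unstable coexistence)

species 1 excludes species 2

Compare the nullcline intercepts: K1/α12 = 671/1.74 = 386 > K2 = 323; K2/α21 = 323/1.45 = 223 < K1 = 671.
Since the inequalities point opposite ways, species 1 can invade but species 2 cannot.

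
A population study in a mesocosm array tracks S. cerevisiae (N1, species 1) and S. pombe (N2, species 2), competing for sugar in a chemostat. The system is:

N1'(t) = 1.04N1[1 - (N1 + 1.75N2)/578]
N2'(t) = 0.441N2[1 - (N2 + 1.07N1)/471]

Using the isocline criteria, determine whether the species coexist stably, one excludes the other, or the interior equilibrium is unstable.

Compare the nullcline intercepts: K1/α12 = 578/1.75 = 330 < K2 = 471; K2/α21 = 471/1.07 = 440 < K1 = 578.
Since both are reversed, neither can invade when rare; the interior point is a saddle.

unstable coexistence (outcome depends on initial conditions)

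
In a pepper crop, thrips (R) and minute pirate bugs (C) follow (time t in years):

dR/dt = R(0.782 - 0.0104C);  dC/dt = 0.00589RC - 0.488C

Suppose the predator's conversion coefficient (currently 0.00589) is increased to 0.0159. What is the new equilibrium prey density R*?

At the interior fixed point, setting dC/dt = 0 with C > 0 fixes R* = (predator death rate)/(RC coefficient) — independent of the other coefficients.
With the change, R* = 0.488/0.0159 = 30.7; it falls from 82.9.

R* ≈ 30.7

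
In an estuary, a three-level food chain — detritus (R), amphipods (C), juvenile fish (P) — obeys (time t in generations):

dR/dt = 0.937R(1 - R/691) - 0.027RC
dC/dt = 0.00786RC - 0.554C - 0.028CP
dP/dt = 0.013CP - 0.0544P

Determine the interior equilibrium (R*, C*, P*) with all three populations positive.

R* ≈ 608, C* ≈ 4.18, P* ≈ 151

From dP/dt = 0: 0.013C* = 0.0544, so C* = 4.18.
From dR/dt = 0: 0.937(1 - R*/691) = 0.027·4.18, giving R* = 691·(1 - 0.121) = 608.
From dC/dt = 0: 0.00786·608 - 0.554 = 0.028P*, so P* = 4.22/0.028 = 151.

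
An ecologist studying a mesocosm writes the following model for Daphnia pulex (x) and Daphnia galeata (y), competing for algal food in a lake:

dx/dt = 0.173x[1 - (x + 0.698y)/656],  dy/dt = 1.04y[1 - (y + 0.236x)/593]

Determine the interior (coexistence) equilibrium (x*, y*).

Setting both brackets to zero gives the nullclines x + 0.698y = 656 and 0.236x + y = 593.
Substituting y = 593 - 0.236x into the first: x(1 - 0.698·0.236) = 656 - 0.698·593.
So x* = 242/0.835 = 290, and then y* = 593 - 0.236·290 = 525.

x* ≈ 290, y* ≈ 525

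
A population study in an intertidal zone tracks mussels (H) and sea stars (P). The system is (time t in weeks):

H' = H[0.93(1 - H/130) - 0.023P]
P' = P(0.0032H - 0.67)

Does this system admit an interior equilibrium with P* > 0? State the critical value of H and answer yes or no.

The predator equation gives dP/dt > 0 only when H > 0.67/0.0032 = 209.
Without the predator, H → K = 130. Since 130 < 209, the predator cannot invade.

Threshold H = 209; K < 209, so no, the predator goes extinct.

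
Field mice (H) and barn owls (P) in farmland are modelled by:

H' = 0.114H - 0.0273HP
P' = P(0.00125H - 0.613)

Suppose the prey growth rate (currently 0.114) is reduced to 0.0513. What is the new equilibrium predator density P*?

P* ≈ 1.88

At the interior fixed point, setting dH/dt = 0 with H > 0 fixes P* = (prey growth rate)/(HP coefficient) — independent of the other coefficients.
With the change, P* = 0.0513/0.0273 = 1.88; it falls from 4.18.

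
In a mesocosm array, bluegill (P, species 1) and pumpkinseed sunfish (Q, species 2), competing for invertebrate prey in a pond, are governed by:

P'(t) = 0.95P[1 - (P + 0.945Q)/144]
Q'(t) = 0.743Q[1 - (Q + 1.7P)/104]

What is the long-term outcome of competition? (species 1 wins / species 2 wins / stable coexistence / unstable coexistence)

species 1 excludes species 2

Compare the nullcline intercepts: K1/α12 = 144/0.945 = 152 > K2 = 104; K2/α21 = 104/1.7 = 61.2 < K1 = 144.
Since the inequalities point opposite ways, species 1 can invade but species 2 cannot.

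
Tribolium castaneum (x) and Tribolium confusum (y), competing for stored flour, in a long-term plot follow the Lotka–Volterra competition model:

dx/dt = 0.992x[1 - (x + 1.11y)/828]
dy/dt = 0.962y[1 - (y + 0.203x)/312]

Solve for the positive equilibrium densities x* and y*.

Setting both brackets to zero gives the nullclines x + 1.11y = 828 and 0.203x + y = 312.
Substituting y = 312 - 0.203x into the first: x(1 - 1.11·0.203) = 828 - 1.11·312.
So x* = 482/0.775 = 622, and then y* = 312 - 0.203·622 = 186.

x* ≈ 622, y* ≈ 186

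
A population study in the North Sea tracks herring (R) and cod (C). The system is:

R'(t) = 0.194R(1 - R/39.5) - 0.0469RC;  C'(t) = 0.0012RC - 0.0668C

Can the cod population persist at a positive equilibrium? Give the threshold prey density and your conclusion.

Threshold R = 55.7; K < 55.7, so no, the predator goes extinct.

The predator equation gives dC/dt > 0 only when R > 0.0668/0.0012 = 55.7.
Without the predator, R → K = 39.5. Since 39.5 < 55.7, the predator cannot invade.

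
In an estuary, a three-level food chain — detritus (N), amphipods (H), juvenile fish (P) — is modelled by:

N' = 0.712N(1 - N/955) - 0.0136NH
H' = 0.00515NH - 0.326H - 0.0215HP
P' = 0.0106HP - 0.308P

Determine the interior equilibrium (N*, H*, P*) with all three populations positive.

From dP/dt = 0: 0.0106H* = 0.308, so H* = 29.1.
From dN/dt = 0: 0.712(1 - N*/955) = 0.0136·29.1, giving N* = 955·(1 - 0.555) = 425.
From dH/dt = 0: 0.00515·425 - 0.326 = 0.0215P*, so P* = 1.86/0.0215 = 86.6.

N* ≈ 425, H* ≈ 29.1, P* ≈ 86.6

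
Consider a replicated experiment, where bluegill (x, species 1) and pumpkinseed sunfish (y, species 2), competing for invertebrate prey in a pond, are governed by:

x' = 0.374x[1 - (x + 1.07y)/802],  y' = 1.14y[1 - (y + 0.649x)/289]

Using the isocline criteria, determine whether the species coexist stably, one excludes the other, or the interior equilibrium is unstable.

species 1 excludes species 2

Compare the nullcline intercepts: K1/α12 = 802/1.07 = 750 > K2 = 289; K2/α21 = 289/0.649 = 445 < K1 = 802.
Since the inequalities point opposite ways, species 1 can invade but species 2 cannot.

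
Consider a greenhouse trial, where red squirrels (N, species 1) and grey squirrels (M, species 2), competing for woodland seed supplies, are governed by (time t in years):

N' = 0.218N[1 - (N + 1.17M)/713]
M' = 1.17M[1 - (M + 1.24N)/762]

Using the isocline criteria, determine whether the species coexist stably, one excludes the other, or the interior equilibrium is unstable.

unstable coexistence (outcome depends on initial conditions)

Compare the nullcline intercepts: K1/α12 = 713/1.17 = 609 < K2 = 762; K2/α21 = 762/1.24 = 615 < K1 = 713.
Since both are reversed, neither can invade when rare; the interior point is a saddle.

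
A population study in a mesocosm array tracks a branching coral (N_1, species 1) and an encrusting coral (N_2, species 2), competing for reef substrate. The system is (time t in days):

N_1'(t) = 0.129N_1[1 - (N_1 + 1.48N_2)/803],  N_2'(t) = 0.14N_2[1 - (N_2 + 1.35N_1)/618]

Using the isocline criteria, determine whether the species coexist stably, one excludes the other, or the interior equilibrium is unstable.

unstable coexistence (outcome depends on initial conditions)

Compare the nullcline intercepts: K1/α12 = 803/1.48 = 543 < K2 = 618; K2/α21 = 618/1.35 = 458 < K1 = 803.
Since both are reversed, neither can invade when rare; the interior point is a saddle.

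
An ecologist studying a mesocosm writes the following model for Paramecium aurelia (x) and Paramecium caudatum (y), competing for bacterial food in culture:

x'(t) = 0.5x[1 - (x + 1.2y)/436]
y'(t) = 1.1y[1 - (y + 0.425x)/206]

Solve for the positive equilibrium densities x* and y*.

x* ≈ 385, y* ≈ 42.2

Setting both brackets to zero gives the nullclines x + 1.2y = 436 and 0.425x + y = 206.
Substituting y = 206 - 0.425x into the first: x(1 - 1.2·0.425) = 436 - 1.2·206.
So x* = 189/0.49 = 385, and then y* = 206 - 0.425·385 = 42.2.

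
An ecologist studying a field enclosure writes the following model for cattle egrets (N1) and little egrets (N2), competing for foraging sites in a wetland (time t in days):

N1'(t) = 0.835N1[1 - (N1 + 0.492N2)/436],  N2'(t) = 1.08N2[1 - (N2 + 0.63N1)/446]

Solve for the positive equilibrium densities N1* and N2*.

N1* ≈ 314, N2* ≈ 248

Setting both brackets to zero gives the nullclines N1 + 0.492N2 = 436 and 0.63N1 + N2 = 446.
Substituting N2 = 446 - 0.63N1 into the first: N1(1 - 0.492·0.63) = 436 - 0.492·446.
So N1* = 217/0.69 = 314, and then N2* = 446 - 0.63·314 = 248.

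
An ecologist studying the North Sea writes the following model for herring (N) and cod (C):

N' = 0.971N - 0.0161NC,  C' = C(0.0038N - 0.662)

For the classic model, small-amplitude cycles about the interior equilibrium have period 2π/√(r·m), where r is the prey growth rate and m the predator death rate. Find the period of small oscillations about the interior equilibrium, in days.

T ≈ 7.84 days

Here r = 0.971 and m = 0.662, so r·m = 0.643.
ω = √0.643 = 0.802 per day, hence T = 2π/ω ≈ 7.84 days.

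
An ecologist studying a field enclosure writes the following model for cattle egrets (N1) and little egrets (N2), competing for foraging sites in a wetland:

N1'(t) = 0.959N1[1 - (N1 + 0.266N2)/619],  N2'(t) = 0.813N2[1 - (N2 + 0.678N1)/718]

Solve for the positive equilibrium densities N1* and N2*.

Setting both brackets to zero gives the nullclines N1 + 0.266N2 = 619 and 0.678N1 + N2 = 718.
Substituting N2 = 718 - 0.678N1 into the first: N1(1 - 0.266·0.678) = 619 - 0.266·718.
So N1* = 428/0.82 = 522, and then N2* = 718 - 0.678·522 = 364.

N1* ≈ 522, N2* ≈ 364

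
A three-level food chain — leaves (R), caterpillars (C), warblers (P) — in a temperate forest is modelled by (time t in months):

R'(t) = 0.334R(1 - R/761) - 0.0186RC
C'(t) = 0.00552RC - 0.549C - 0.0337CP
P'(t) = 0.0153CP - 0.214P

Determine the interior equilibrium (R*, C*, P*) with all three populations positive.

From dP/dt = 0: 0.0153C* = 0.214, so C* = 14.
From dR/dt = 0: 0.334(1 - R*/761) = 0.0186·14, giving R* = 761·(1 - 0.779) = 168.
From dC/dt = 0: 0.00552·168 - 0.549 = 0.0337P*, so P* = 0.38/0.0337 = 11.3.

R* ≈ 168, C* ≈ 14, P* ≈ 11.3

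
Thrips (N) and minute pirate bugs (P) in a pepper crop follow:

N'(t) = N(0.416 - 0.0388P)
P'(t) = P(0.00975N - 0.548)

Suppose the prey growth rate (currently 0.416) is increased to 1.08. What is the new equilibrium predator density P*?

At the interior fixed point, setting dN/dt = 0 with N > 0 fixes P* = (prey growth rate)/(NP coefficient) — independent of the other coefficients.
With the change, P* = 1.08/0.0388 = 27.8; it rises from 10.7.

P* ≈ 27.8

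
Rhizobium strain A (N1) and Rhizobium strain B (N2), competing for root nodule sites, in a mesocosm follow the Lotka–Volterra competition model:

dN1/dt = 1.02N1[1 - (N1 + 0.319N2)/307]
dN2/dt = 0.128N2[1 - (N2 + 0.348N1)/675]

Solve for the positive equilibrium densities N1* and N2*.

N1* ≈ 103, N2* ≈ 639

Setting both brackets to zero gives the nullclines N1 + 0.319N2 = 307 and 0.348N1 + N2 = 675.
Substituting N2 = 675 - 0.348N1 into the first: N1(1 - 0.319·0.348) = 307 - 0.319·675.
So N1* = 91.7/0.889 = 103, and then N2* = 675 - 0.348·103 = 639.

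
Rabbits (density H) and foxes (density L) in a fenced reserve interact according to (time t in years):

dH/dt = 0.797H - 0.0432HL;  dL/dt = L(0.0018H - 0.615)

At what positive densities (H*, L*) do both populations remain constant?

H* ≈ 342, L* ≈ 18.4

Set dL/dt = 0 with L > 0: 0.0018H - 0.615 = 0, so H* = 0.615/0.0018 = 342.
Set dH/dt = 0 with H > 0: 0.797 - 0.0432L = 0, so L* = 0.797/0.0432 = 18.4.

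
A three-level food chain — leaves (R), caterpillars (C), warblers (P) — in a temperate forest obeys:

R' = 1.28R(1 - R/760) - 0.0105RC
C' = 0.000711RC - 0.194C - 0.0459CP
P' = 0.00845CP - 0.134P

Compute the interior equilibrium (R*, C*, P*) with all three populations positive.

R* ≈ 661, C* ≈ 15.9, P* ≈ 6.01

From dP/dt = 0: 0.00845C* = 0.134, so C* = 15.9.
From dR/dt = 0: 1.28(1 - R*/760) = 0.0105·15.9, giving R* = 760·(1 - 0.13) = 661.
From dC/dt = 0: 0.000711·661 - 0.194 = 0.0459P*, so P* = 0.276/0.0459 = 6.01.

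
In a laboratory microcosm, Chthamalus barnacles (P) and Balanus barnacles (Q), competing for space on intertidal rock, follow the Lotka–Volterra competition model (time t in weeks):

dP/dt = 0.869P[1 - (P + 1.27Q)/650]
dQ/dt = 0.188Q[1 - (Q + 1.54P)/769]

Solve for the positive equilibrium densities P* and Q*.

P* ≈ 342, Q* ≈ 243

Setting both brackets to zero gives the nullclines P + 1.27Q = 650 and 1.54P + Q = 769.
Substituting Q = 769 - 1.54P into the first: P(1 - 1.27·1.54) = 650 - 1.27·769.
So P* = -327/-0.956 = 342, and then Q* = 769 - 1.54·342 = 243.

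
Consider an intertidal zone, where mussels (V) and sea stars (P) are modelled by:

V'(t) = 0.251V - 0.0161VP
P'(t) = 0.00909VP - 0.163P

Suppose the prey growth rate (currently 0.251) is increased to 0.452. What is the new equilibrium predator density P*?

At the interior fixed point, setting dV/dt = 0 with V > 0 fixes P* = (prey growth rate)/(VP coefficient) — independent of the other coefficients.
With the change, P* = 0.452/0.0161 = 28.1; it rises from 15.6.

P* ≈ 28.1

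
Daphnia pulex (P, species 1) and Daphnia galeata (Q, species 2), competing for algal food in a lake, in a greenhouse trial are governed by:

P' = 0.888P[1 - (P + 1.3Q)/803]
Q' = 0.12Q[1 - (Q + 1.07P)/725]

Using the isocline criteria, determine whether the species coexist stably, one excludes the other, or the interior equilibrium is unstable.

unstable coexistence (outcome depends on initial conditions)

Compare the nullcline intercepts: K1/α12 = 803/1.3 = 618 < K2 = 725; K2/α21 = 725/1.07 = 678 < K1 = 803.
Since both are reversed, neither can invade when rare; the interior point is a saddle.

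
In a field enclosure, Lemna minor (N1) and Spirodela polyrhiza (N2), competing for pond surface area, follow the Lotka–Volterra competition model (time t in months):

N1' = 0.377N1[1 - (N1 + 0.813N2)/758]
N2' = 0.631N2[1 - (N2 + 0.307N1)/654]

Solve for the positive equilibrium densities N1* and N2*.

N1* ≈ 302, N2* ≈ 561

Setting both brackets to zero gives the nullclines N1 + 0.813N2 = 758 and 0.307N1 + N2 = 654.
Substituting N2 = 654 - 0.307N1 into the first: N1(1 - 0.813·0.307) = 758 - 0.813·654.
So N1* = 226/0.75 = 302, and then N2* = 654 - 0.307·302 = 561.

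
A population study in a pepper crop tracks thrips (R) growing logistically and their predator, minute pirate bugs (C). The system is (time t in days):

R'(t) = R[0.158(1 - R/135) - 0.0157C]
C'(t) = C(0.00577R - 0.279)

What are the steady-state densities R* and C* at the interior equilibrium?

From dC/dt = 0 with C > 0: 0.00577R* = 0.279, so R* = 48.4.
Substitute into dR/dt = 0: 0.158(1 - 48.4/135) = 0.0157C*.
The bracket is 0.642, giving C* = 0.101/0.0157 = 6.46.

R* ≈ 48.4, C* ≈ 6.46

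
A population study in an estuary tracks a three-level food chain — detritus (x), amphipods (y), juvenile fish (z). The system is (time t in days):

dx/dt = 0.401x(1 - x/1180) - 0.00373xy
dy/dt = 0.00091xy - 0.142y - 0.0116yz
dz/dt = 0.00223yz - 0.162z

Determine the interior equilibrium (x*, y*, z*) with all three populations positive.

x* ≈ 383, y* ≈ 72.6, z* ≈ 17.8

From dz/dt = 0: 0.00223y* = 0.162, so y* = 72.6.
From dx/dt = 0: 0.401(1 - x*/1180) = 0.00373·72.6, giving x* = 1180·(1 - 0.676) = 383.
From dy/dt = 0: 0.00091·383 - 0.142 = 0.0116z*, so z* = 0.206/0.0116 = 17.8.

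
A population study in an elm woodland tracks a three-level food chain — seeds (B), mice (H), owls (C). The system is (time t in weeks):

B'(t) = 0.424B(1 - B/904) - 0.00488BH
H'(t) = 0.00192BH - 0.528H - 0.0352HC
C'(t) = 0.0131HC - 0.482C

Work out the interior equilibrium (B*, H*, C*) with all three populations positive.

From dC/dt = 0: 0.0131H* = 0.482, so H* = 36.8.
From dB/dt = 0: 0.424(1 - B*/904) = 0.00488·36.8, giving B* = 904·(1 - 0.423) = 521.
From dH/dt = 0: 0.00192·521 - 0.528 = 0.0352C*, so C* = 0.473/0.0352 = 13.4.

B* ≈ 521, H* ≈ 36.8, C* ≈ 13.4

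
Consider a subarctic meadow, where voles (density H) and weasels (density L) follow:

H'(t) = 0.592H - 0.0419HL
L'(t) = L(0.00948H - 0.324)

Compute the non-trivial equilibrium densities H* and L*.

Set dL/dt = 0 with L > 0: 0.00948H - 0.324 = 0, so H* = 0.324/0.00948 = 34.2.
Set dH/dt = 0 with H > 0: 0.592 - 0.0419L = 0, so L* = 0.592/0.0419 = 14.1.

H* ≈ 34.2, L* ≈ 14.1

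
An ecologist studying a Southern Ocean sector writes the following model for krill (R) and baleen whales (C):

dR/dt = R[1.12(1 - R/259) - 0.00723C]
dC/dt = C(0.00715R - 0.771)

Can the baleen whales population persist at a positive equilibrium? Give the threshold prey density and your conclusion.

Threshold R = 108; K > 108, so yes, the predator persists.

The predator equation gives dC/dt > 0 only when R > 0.771/0.00715 = 108.
Without the predator, R → K = 259. Since 259 > 108, the predator can invade and persist.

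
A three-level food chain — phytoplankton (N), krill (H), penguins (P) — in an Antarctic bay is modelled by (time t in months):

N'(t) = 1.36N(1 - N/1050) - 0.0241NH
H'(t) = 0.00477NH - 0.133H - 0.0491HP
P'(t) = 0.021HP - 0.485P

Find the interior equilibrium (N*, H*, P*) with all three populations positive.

From dP/dt = 0: 0.021H* = 0.485, so H* = 23.1.
From dN/dt = 0: 1.36(1 - N*/1050) = 0.0241·23.1, giving N* = 1050·(1 - 0.409) = 620.
From dH/dt = 0: 0.00477·620 - 0.133 = 0.0491P*, so P* = 2.83/0.0491 = 57.6.

N* ≈ 620, H* ≈ 23.1, P* ≈ 57.6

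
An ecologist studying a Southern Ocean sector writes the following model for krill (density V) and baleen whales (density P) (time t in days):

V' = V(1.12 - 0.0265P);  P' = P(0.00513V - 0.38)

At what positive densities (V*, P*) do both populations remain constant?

V* ≈ 74.1, P* ≈ 42.3

Set dP/dt = 0 with P > 0: 0.00513V - 0.38 = 0, so V* = 0.38/0.00513 = 74.1.
Set dV/dt = 0 with V > 0: 1.12 - 0.0265P = 0, so P* = 1.12/0.0265 = 42.3.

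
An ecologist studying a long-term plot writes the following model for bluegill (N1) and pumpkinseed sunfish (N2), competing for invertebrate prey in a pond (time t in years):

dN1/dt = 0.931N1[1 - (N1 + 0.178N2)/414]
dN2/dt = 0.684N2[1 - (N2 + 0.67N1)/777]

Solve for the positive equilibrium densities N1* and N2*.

N1* ≈ 313, N2* ≈ 567

Setting both brackets to zero gives the nullclines N1 + 0.178N2 = 414 and 0.67N1 + N2 = 777.
Substituting N2 = 777 - 0.67N1 into the first: N1(1 - 0.178·0.67) = 414 - 0.178·777.
So N1* = 276/0.881 = 313, and then N2* = 777 - 0.67·313 = 567.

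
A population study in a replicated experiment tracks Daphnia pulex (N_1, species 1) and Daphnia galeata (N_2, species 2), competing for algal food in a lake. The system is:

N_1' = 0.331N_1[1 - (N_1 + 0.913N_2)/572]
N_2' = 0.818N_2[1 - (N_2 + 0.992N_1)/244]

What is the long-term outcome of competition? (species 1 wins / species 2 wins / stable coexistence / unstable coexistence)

Compare the nullcline intercepts: K1/α12 = 572/0.913 = 627 > K2 = 244; K2/α21 = 244/0.992 = 246 < K1 = 572.
Since the inequalities point opposite ways, species 1 can invade but species 2 cannot.

species 1 excludes species 2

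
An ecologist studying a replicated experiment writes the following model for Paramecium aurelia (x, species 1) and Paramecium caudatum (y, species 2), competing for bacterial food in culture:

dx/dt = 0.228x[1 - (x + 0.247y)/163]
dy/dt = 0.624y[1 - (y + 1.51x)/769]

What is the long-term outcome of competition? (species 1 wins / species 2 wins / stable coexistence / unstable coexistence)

Compare the nullcline intercepts: K1/α12 = 163/0.247 = 660 < K2 = 769; K2/α21 = 769/1.51 = 509 > K1 = 163.
Since the inequalities point opposite ways, species 2 can invade but species 1 cannot.

species 2 excludes species 1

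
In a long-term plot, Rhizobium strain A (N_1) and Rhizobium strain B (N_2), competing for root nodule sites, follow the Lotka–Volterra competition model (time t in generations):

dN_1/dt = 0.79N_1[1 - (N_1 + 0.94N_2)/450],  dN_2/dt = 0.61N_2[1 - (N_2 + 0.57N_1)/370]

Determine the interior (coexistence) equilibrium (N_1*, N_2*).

N_1* ≈ 220, N_2* ≈ 245

Setting both brackets to zero gives the nullclines N_1 + 0.94N_2 = 450 and 0.57N_1 + N_2 = 370.
Substituting N_2 = 370 - 0.57N_1 into the first: N_1(1 - 0.94·0.57) = 450 - 0.94·370.
So N_1* = 102/0.464 = 220, and then N_2* = 370 - 0.57·220 = 245.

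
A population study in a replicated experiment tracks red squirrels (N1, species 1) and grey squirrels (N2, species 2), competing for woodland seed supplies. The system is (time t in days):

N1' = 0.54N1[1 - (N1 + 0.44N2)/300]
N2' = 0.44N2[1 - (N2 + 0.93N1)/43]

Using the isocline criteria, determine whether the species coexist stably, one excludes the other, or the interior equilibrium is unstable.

Compare the nullcline intercepts: K1/α12 = 300/0.44 = 682 > K2 = 43; K2/α21 = 43/0.93 = 46.2 < K1 = 300.
Since the inequalities point opposite ways, species 1 can invade but species 2 cannot.

species 1 excludes species 2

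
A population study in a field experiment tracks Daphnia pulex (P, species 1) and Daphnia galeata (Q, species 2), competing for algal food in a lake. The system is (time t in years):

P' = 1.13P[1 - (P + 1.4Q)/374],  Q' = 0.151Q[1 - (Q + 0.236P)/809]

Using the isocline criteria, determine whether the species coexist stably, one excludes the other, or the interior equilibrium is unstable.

Compare the nullcline intercepts: K1/α12 = 374/1.4 = 267 < K2 = 809; K2/α21 = 809/0.236 = 3430 > K1 = 374.
Since the inequalities point opposite ways, species 2 can invade but species 1 cannot.

species 2 excludes species 1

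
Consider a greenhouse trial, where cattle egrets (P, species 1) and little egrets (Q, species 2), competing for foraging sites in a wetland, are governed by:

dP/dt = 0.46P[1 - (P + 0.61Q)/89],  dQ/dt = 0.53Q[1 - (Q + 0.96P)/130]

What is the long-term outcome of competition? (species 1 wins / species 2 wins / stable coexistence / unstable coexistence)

Compare the nullcline intercepts: K1/α12 = 89/0.61 = 146 > K2 = 130; K2/α21 = 130/0.96 = 135 > K1 = 89.
Since both inequalities hold, each species can invade when rare, so the interior equilibrium is stable.

stable coexistence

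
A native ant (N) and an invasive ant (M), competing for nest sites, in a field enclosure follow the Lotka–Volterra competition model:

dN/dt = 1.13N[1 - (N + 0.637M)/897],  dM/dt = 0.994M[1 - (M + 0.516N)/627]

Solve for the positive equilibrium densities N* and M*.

Setting both brackets to zero gives the nullclines N + 0.637M = 897 and 0.516N + M = 627.
Substituting M = 627 - 0.516N into the first: N(1 - 0.637·0.516) = 897 - 0.637·627.
So N* = 498/0.671 = 741, and then M* = 627 - 0.516·741 = 245.

N* ≈ 741, M* ≈ 245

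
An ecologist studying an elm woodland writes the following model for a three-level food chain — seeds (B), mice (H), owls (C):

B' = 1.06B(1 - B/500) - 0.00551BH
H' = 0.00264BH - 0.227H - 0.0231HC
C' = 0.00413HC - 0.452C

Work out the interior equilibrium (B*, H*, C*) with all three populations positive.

B* ≈ 216, H* ≈ 109, C* ≈ 14.8

From dC/dt = 0: 0.00413H* = 0.452, so H* = 109.
From dB/dt = 0: 1.06(1 - B*/500) = 0.00551·109, giving B* = 500·(1 - 0.569) = 216.
From dH/dt = 0: 0.00264·216 - 0.227 = 0.0231C*, so C* = 0.342/0.0231 = 14.8.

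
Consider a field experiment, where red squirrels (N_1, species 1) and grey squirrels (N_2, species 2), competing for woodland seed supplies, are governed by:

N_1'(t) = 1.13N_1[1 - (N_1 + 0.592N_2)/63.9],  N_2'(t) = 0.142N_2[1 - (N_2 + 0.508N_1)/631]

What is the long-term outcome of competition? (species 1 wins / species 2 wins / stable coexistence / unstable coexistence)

Compare the nullcline intercepts: K1/α12 = 63.9/0.592 = 108 < K2 = 631; K2/α21 = 631/0.508 = 1240 > K1 = 63.9.
Since the inequalities point opposite ways, species 2 can invade but species 1 cannot.

species 2 excludes species 1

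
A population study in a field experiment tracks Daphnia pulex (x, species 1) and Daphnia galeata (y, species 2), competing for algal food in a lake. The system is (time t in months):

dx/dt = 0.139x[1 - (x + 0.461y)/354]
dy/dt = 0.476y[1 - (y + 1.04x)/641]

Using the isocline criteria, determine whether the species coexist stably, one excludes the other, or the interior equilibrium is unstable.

Compare the nullcline intercepts: K1/α12 = 354/0.461 = 768 > K2 = 641; K2/α21 = 641/1.04 = 616 > K1 = 354.
Since both inequalities hold, each species can invade when rare, so the interior equilibrium is stable.

stable coexistence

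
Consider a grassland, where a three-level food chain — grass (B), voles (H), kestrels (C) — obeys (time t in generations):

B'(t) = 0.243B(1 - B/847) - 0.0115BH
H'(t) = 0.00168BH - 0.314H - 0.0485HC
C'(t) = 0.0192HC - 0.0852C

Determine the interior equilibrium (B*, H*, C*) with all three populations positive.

B* ≈ 669, H* ≈ 4.44, C* ≈ 16.7

From dC/dt = 0: 0.0192H* = 0.0852, so H* = 4.44.
From dB/dt = 0: 0.243(1 - B*/847) = 0.0115·4.44, giving B* = 847·(1 - 0.21) = 669.
From dH/dt = 0: 0.00168·669 - 0.314 = 0.0485C*, so C* = 0.81/0.0485 = 16.7.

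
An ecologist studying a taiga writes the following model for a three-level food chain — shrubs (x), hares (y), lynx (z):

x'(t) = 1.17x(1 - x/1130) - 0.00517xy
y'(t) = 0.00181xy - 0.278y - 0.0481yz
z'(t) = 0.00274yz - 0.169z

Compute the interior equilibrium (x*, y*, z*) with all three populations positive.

x* ≈ 822, y* ≈ 61.7, z* ≈ 25.2

From dz/dt = 0: 0.00274y* = 0.169, so y* = 61.7.
From dx/dt = 0: 1.17(1 - x*/1130) = 0.00517·61.7, giving x* = 1130·(1 - 0.273) = 822.
From dy/dt = 0: 0.00181·822 - 0.278 = 0.0481z*, so z* = 1.21/0.0481 = 25.2.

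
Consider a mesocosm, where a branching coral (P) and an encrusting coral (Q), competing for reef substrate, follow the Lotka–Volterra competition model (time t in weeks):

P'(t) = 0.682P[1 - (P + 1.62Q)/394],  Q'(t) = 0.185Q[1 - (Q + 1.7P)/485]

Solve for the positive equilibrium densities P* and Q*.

P* ≈ 223, Q* ≈ 105

Setting both brackets to zero gives the nullclines P + 1.62Q = 394 and 1.7P + Q = 485.
Substituting Q = 485 - 1.7P into the first: P(1 - 1.62·1.7) = 394 - 1.62·485.
So P* = -392/-1.75 = 223, and then Q* = 485 - 1.7·223 = 105.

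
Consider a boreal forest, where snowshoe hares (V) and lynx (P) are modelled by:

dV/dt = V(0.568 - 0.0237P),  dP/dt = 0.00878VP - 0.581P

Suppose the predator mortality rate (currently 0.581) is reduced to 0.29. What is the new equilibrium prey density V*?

At the interior fixed point, setting dP/dt = 0 with P > 0 fixes V* = (predator death rate)/(VP coefficient) — independent of the other coefficients.
With the change, V* = 0.29/0.00878 = 33; it falls from 66.2.

V* ≈ 33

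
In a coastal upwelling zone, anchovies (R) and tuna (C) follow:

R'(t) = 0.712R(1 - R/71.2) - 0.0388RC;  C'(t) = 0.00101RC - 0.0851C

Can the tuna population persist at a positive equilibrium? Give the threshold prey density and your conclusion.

Threshold R = 84.3; K < 84.3, so no, the predator goes extinct.

The predator equation gives dC/dt > 0 only when R > 0.0851/0.00101 = 84.3.
Without the predator, R → K = 71.2. Since 71.2 < 84.3, the predator cannot invade.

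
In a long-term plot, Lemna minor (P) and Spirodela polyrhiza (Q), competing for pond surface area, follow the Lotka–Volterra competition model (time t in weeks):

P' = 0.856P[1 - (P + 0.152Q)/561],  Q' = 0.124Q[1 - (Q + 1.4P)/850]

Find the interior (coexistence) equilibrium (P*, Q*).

P* ≈ 549, Q* ≈ 82.1

Setting both brackets to zero gives the nullclines P + 0.152Q = 561 and 1.4P + Q = 850.
Substituting Q = 850 - 1.4P into the first: P(1 - 0.152·1.4) = 561 - 0.152·850.
So P* = 432/0.787 = 549, and then Q* = 850 - 1.4·549 = 82.1.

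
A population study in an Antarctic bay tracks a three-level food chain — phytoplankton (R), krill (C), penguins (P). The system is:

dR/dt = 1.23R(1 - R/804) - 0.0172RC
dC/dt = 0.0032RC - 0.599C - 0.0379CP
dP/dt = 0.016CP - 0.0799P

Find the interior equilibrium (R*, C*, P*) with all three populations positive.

R* ≈ 748, C* ≈ 4.99, P* ≈ 47.3

From dP/dt = 0: 0.016C* = 0.0799, so C* = 4.99.
From dR/dt = 0: 1.23(1 - R*/804) = 0.0172·4.99, giving R* = 804·(1 - 0.0698) = 748.
From dC/dt = 0: 0.0032·748 - 0.599 = 0.0379P*, so P* = 1.79/0.0379 = 47.3.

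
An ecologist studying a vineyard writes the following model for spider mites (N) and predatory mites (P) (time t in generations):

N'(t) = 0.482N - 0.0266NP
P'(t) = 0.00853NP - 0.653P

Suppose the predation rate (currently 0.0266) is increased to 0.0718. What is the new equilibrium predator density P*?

At the interior fixed point, setting dN/dt = 0 with N > 0 fixes P* = (prey growth rate)/(NP coefficient) — independent of the other coefficients.
With the change, P* = 0.482/0.0718 = 6.71; it falls from 18.1.

P* ≈ 6.71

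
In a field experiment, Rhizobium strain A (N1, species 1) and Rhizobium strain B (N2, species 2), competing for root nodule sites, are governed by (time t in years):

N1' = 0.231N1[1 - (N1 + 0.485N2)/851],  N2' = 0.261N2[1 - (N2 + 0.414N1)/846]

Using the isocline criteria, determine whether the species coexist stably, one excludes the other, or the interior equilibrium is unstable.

stable coexistence

Compare the nullcline intercepts: K1/α12 = 851/0.485 = 1750 > K2 = 846; K2/α21 = 846/0.414 = 2040 > K1 = 851.
Since both inequalities hold, each species can invade when rare, so the interior equilibrium is stable.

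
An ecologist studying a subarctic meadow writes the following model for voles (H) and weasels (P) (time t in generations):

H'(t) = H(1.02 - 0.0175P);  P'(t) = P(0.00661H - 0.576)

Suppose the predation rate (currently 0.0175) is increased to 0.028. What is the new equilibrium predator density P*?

P* ≈ 36.4

At the interior fixed point, setting dH/dt = 0 with H > 0 fixes P* = (prey growth rate)/(HP coefficient) — independent of the other coefficients.
With the change, P* = 1.02/0.028 = 36.4; it falls from 58.3.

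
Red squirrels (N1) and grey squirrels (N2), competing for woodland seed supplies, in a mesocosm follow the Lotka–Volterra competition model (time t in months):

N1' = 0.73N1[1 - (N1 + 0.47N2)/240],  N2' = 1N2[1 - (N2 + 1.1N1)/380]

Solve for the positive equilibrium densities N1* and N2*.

N1* ≈ 127, N2* ≈ 240

Setting both brackets to zero gives the nullclines N1 + 0.47N2 = 240 and 1.1N1 + N2 = 380.
Substituting N2 = 380 - 1.1N1 into the first: N1(1 - 0.47·1.1) = 240 - 0.47·380.
So N1* = 61.4/0.483 = 127, and then N2* = 380 - 1.1·127 = 240.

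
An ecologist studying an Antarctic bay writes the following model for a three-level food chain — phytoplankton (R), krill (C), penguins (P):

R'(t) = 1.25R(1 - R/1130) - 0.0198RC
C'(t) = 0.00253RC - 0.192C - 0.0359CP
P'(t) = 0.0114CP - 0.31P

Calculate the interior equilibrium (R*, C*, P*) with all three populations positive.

From dP/dt = 0: 0.0114C* = 0.31, so C* = 27.2.
From dR/dt = 0: 1.25(1 - R*/1130) = 0.0198·27.2, giving R* = 1130·(1 - 0.431) = 643.
From dC/dt = 0: 0.00253·643 - 0.192 = 0.0359P*, so P* = 1.44/0.0359 = 40.

R* ≈ 643, C* ≈ 27.2, P* ≈ 40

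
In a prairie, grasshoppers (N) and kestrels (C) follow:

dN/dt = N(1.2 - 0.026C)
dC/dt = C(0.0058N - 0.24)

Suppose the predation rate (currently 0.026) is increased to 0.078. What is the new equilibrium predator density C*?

C* ≈ 15.4

At the interior fixed point, setting dN/dt = 0 with N > 0 fixes C* = (prey growth rate)/(NC coefficient) — independent of the other coefficients.
With the change, C* = 1.2/0.078 = 15.4; it falls from 46.2.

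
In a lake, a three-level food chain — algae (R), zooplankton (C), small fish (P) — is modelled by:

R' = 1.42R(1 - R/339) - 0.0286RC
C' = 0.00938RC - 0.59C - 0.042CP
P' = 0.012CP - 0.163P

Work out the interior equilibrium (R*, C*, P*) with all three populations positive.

From dP/dt = 0: 0.012C* = 0.163, so C* = 13.6.
From dR/dt = 0: 1.42(1 - R*/339) = 0.0286·13.6, giving R* = 339·(1 - 0.274) = 246.
From dC/dt = 0: 0.00938·246 - 0.59 = 0.042P*, so P* = 1.72/0.042 = 40.9.

R* ≈ 246, C* ≈ 13.6, P* ≈ 40.9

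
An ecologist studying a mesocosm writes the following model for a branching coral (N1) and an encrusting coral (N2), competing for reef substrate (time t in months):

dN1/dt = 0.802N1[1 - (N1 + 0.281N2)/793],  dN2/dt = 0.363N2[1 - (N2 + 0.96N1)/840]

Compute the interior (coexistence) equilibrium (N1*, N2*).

N1* ≈ 763, N2* ≈ 108

Setting both brackets to zero gives the nullclines N1 + 0.281N2 = 793 and 0.96N1 + N2 = 840.
Substituting N2 = 840 - 0.96N1 into the first: N1(1 - 0.281·0.96) = 793 - 0.281·840.
So N1* = 557/0.73 = 763, and then N2* = 840 - 0.96·763 = 108.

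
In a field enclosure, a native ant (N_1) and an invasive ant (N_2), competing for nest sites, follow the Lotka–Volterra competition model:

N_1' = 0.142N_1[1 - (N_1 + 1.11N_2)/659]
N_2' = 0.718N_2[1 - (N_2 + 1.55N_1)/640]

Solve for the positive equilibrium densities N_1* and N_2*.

Setting both brackets to zero gives the nullclines N_1 + 1.11N_2 = 659 and 1.55N_1 + N_2 = 640.
Substituting N_2 = 640 - 1.55N_1 into the first: N_1(1 - 1.11·1.55) = 659 - 1.11·640.
So N_1* = -51.4/-0.721 = 71.3, and then N_2* = 640 - 1.55·71.3 = 529.

N_1* ≈ 71.3, N_2* ≈ 529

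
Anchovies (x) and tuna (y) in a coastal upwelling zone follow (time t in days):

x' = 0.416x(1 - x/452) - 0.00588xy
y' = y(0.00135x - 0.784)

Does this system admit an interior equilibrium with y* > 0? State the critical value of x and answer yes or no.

Threshold x = 581; K < 581, so no, the predator goes extinct.

The predator equation gives dy/dt > 0 only when x > 0.784/0.00135 = 581.
Without the predator, x → K = 452. Since 452 < 581, the predator cannot invade.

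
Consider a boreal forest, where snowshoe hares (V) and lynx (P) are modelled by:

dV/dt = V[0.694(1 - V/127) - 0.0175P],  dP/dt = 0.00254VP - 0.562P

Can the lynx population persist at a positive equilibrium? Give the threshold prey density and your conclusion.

The predator equation gives dP/dt > 0 only when V > 0.562/0.00254 = 221.
Without the predator, V → K = 127. Since 127 < 221, the predator cannot invade.

Threshold V = 221; K < 221, so no, the predator goes extinct.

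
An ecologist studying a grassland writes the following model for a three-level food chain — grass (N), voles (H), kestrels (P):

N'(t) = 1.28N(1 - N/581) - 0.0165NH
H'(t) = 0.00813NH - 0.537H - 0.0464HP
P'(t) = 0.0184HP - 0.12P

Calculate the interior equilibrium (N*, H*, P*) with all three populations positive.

From dP/dt = 0: 0.0184H* = 0.12, so H* = 6.52.
From dN/dt = 0: 1.28(1 - N*/581) = 0.0165·6.52, giving N* = 581·(1 - 0.0841) = 532.
From dH/dt = 0: 0.00813·532 - 0.537 = 0.0464P*, so P* = 3.79/0.0464 = 81.7.

N* ≈ 532, H* ≈ 6.52, P* ≈ 81.7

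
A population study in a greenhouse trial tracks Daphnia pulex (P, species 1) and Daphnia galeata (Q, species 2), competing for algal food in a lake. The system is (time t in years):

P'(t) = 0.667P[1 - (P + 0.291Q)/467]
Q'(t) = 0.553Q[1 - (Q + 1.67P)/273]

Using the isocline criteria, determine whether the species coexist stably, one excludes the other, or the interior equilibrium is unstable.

Compare the nullcline intercepts: K1/α12 = 467/0.291 = 1600 > K2 = 273; K2/α21 = 273/1.67 = 163 < K1 = 467.
Since the inequalities point opposite ways, species 1 can invade but species 2 cannot.

species 1 excludes species 2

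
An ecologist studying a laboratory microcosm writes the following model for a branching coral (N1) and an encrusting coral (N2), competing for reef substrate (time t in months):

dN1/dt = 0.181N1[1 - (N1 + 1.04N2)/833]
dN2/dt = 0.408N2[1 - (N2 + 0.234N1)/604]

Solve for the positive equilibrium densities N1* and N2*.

N1* ≈ 271, N2* ≈ 541

Setting both brackets to zero gives the nullclines N1 + 1.04N2 = 833 and 0.234N1 + N2 = 604.
Substituting N2 = 604 - 0.234N1 into the first: N1(1 - 1.04·0.234) = 833 - 1.04·604.
So N1* = 205/0.757 = 271, and then N2* = 604 - 0.234·271 = 541.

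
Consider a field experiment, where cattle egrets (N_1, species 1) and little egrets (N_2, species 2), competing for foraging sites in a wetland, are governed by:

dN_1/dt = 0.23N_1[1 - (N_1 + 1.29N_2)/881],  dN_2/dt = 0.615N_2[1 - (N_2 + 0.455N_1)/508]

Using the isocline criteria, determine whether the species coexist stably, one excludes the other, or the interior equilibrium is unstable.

stable coexistence

Compare the nullcline intercepts: K1/α12 = 881/1.29 = 683 > K2 = 508; K2/α21 = 508/0.455 = 1120 > K1 = 881.
Since both inequalities hold, each species can invade when rare, so the interior equilibrium is stable.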